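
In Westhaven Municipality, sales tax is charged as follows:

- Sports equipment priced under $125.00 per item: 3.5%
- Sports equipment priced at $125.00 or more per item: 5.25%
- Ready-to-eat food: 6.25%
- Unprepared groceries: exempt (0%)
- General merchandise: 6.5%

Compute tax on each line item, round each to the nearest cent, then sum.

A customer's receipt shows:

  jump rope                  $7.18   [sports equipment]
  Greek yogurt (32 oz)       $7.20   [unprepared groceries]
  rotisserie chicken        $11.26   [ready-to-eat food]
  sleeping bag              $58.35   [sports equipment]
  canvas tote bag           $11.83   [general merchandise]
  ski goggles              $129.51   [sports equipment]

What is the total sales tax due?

$10.56

Jump rope $7.18: sports equipment, under $125.00 → 3.5% → $0.25
Greek yogurt (32 oz) $7.20: unprepared groceries → 0% → $0.00
Rotisserie chicken $11.26: ready-to-eat food → 6.25% → $0.70
Sleeping bag $58.35: sports equipment, under $125.00 → 3.5% → $2.04
Canvas tote bag $11.83: general merchandise → 6.5% → $0.77
Ski goggles $129.51: sports equipment, $125.00 or more → 5.25% → $6.80
Total tax = $0.25 + $0.70 + $2.04 + $0.77 + $6.80 = $10.56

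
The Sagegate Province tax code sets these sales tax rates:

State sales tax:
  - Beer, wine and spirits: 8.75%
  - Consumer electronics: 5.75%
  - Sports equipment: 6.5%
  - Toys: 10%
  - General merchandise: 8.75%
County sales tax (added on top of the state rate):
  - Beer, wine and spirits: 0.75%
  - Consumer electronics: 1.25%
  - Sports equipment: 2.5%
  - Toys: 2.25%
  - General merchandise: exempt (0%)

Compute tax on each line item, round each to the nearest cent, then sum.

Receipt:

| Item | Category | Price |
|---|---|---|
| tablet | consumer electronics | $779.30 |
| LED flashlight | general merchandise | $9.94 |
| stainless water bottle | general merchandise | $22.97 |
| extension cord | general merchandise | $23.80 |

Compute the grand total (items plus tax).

$895.52

Tablet $779.30: consumer electronics → 5.75% + 1.25% county = 7% → $54.55
LED flashlight $9.94: general merchandise → 8.75% + 0% county = 8.75% → $0.87
Stainless water bottle $22.97: general merchandise → 8.75% + 0% county = 8.75% → $2.01
Extension cord $23.80: general merchandise → 8.75% + 0% county = 8.75% → $2.08
Subtotal = $836.01; tax = $59.51; total due = $895.52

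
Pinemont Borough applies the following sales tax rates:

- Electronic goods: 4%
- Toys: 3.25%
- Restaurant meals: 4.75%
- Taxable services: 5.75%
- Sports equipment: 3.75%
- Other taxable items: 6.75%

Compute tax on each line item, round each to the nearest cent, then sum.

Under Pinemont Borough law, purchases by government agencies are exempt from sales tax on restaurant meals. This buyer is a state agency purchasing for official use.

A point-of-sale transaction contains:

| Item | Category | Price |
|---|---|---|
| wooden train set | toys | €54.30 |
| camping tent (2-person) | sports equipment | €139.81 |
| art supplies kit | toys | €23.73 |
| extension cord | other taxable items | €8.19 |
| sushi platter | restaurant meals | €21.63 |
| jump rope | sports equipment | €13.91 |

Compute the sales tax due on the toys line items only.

€2.53

Wooden train set €54.30: toys → 3.25% → €1.76
Art supplies kit €23.73: toys → 3.25% → €0.77
Tax on toys = €1.76 + €0.77 = €2.53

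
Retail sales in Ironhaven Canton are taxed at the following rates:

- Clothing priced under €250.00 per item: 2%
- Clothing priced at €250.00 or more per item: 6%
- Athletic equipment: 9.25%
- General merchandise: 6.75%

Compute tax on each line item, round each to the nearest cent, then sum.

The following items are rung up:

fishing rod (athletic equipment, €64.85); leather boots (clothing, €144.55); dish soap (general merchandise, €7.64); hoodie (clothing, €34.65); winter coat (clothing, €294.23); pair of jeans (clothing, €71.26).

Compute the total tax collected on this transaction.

€29.18

Fishing rod €64.85: athletic equipment → 9.25% → €6.00
Leather boots €144.55: clothing, under €250.00 → 2% → €2.89
Dish soap €7.64: general merchandise → 6.75% → €0.52
Hoodie €34.65: clothing, under €250.00 → 2% → €0.69
Winter coat €294.23: clothing, €250.00 or more → 6% → €17.65
Pair of jeans €71.26: clothing, under €250.00 → 2% → €1.43
Total tax = €6.00 + €2.89 + €0.52 + €0.69 + €17.65 + €1.43 = €29.18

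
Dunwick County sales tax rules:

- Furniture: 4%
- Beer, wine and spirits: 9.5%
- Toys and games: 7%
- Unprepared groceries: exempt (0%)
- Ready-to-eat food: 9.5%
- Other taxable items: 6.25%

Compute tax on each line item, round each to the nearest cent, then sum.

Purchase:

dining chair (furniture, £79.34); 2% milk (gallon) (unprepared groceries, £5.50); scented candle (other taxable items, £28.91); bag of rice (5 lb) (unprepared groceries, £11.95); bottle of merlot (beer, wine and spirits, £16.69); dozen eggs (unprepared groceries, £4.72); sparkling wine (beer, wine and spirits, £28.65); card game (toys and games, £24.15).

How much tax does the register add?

Dining chair £79.34: furniture → 4% → £3.17
2% milk (gallon) £5.50: unprepared groceries → 0% → £0.00
Scented candle £28.91: other taxable items → 6.25% → £1.81
Bag of rice (5 lb) £11.95: unprepared groceries → 0% → £0.00
Bottle of merlot £16.69: beer, wine and spirits → 9.5% → £1.59
Dozen eggs £4.72: unprepared groceries → 0% → £0.00
Sparkling wine £28.65: beer, wine and spirits → 9.5% → £2.72
Card game £24.15: toys and games → 7% → £1.69
Total tax = £3.17 + £1.81 + £1.59 + £2.72 + £1.69 = £10.98

£10.98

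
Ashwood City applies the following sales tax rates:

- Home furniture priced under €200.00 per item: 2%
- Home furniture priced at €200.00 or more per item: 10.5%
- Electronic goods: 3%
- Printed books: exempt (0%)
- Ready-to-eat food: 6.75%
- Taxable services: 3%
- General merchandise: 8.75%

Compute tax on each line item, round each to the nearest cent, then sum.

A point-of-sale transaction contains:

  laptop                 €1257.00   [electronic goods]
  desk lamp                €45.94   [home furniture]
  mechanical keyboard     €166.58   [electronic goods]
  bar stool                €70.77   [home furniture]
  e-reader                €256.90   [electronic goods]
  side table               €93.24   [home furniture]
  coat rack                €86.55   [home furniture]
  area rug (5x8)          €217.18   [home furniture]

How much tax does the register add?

Laptop €1257.00: electronic goods → 3% → €37.71
Desk lamp €45.94: home furniture, under €200.00 → 2% → €0.92
Mechanical keyboard €166.58: electronic goods → 3% → €5.00
Bar stool €70.77: home furniture, under €200.00 → 2% → €1.42
E-reader €256.90: electronic goods → 3% → €7.71
Side table €93.24: home furniture, under €200.00 → 2% → €1.86
Coat rack €86.55: home furniture, under €200.00 → 2% → €1.73
Area rug (5x8) €217.18: home furniture, €200.00 or more → 10.5% → €22.80
Total tax = €37.71 + €0.92 + €5.00 + €1.42 + €7.71 + €1.86 + €1.73 + €22.80 = €79.15

€79.15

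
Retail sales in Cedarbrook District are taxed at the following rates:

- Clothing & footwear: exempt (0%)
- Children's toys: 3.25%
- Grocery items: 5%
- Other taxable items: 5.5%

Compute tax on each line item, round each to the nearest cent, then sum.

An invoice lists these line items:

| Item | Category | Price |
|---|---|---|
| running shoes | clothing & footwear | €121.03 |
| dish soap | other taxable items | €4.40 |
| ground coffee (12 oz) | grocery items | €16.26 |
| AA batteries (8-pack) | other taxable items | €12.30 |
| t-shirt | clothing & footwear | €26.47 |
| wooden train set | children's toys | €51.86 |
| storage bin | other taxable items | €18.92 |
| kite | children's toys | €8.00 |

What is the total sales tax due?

€4.72

Running shoes €121.03: clothing & footwear → 0% → €0.00
Dish soap €4.40: other taxable items → 5.5% → €0.24
Ground coffee (12 oz) €16.26: grocery items → 5% → €0.81
AA batteries (8-pack) €12.30: other taxable items → 5.5% → €0.68
T-shirt €26.47: clothing & footwear → 0% → €0.00
Wooden train set €51.86: children's toys → 3.25% → €1.69
Storage bin €18.92: other taxable items → 5.5% → €1.04
Kite €8.00: children's toys → 3.25% → €0.26
Total tax = €0.24 + €0.81 + €0.68 + €1.69 + €1.04 + €0.26 = €4.72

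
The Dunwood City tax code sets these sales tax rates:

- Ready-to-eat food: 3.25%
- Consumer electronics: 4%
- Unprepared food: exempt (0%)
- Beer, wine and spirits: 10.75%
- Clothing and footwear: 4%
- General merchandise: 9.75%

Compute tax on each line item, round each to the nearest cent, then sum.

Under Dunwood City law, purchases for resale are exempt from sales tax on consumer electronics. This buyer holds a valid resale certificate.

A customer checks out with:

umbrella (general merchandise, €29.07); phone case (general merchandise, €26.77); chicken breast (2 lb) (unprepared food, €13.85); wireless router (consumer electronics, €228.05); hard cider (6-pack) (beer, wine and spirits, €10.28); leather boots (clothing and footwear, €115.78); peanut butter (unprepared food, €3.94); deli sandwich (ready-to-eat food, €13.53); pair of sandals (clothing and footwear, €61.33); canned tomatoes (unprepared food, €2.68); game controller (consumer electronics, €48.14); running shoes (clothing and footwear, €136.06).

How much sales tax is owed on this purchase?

€19.51

Umbrella €29.07: general merchandise → 9.75% → €2.83
Phone case €26.77: general merchandise → 9.75% → €2.61
Chicken breast (2 lb) €13.85: unprepared food → 0% → €0.00
Wireless router €228.05: consumer electronics, buyer-exempt → 0% → €0.00
Hard cider (6-pack) €10.28: beer, wine and spirits → 10.75% → €1.11
Leather boots €115.78: clothing and footwear → 4% → €4.63
Peanut butter €3.94: unprepared food → 0% → €0.00
Deli sandwich €13.53: ready-to-eat food → 3.25% → €0.44
Pair of sandals €61.33: clothing and footwear → 4% → €2.45
Canned tomatoes €2.68: unprepared food → 0% → €0.00
Game controller €48.14: consumer electronics, buyer-exempt → 0% → €0.00
Running shoes €136.06: clothing and footwear → 4% → €5.44
Total tax = €2.83 + €2.61 + €1.11 + €4.63 + €0.44 + €2.45 + €5.44 = €19.51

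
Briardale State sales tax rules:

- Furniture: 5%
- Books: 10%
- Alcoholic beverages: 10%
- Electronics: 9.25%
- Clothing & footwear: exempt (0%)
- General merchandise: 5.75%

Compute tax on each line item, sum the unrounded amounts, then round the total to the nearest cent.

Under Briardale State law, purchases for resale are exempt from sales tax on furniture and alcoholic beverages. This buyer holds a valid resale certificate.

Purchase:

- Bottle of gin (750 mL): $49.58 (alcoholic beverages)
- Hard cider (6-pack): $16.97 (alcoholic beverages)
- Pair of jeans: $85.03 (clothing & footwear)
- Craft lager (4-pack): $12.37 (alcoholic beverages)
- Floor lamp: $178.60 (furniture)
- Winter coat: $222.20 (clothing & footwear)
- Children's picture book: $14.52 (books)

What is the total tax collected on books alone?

$1.45

Children's picture book $14.52: books → 10% → $1.452
Tax on books: unrounded sum = $1.452 → $1.45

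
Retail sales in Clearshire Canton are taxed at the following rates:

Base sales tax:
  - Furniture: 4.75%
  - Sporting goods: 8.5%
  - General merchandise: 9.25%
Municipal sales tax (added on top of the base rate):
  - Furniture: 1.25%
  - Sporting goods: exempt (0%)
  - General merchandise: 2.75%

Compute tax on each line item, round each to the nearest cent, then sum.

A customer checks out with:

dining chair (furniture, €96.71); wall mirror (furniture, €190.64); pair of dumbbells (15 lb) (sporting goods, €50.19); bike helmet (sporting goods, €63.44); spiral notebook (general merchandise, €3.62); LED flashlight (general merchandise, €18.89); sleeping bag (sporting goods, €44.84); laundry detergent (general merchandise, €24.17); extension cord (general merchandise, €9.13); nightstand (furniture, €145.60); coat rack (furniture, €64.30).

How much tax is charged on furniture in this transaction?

Dining chair €96.71: furniture → 4.75% + 1.25% municipal = 6% → €5.80
Wall mirror €190.64: furniture → 4.75% + 1.25% municipal = 6% → €11.44
Nightstand €145.60: furniture → 4.75% + 1.25% municipal = 6% → €8.74
Coat rack €64.30: furniture → 4.75% + 1.25% municipal = 6% → €3.86
Tax on furniture = €5.80 + €11.44 + €8.74 + €3.86 = €29.84

€29.84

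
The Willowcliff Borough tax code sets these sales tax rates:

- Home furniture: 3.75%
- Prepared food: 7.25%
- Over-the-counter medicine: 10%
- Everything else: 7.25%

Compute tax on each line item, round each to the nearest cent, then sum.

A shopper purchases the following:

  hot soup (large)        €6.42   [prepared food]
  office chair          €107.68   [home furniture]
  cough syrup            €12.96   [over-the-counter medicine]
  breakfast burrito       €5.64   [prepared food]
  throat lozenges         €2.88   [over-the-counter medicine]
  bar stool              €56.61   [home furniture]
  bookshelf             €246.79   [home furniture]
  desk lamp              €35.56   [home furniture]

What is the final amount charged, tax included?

€493.75

Hot soup (large) €6.42: prepared food → 7.25% → €0.47
Office chair €107.68: home furniture → 3.75% → €4.04
Cough syrup €12.96: over-the-counter medicine → 10% → €1.30
Breakfast burrito €5.64: prepared food → 7.25% → €0.41
Throat lozenges €2.88: over-the-counter medicine → 10% → €0.29
Bar stool €56.61: home furniture → 3.75% → €2.12
Bookshelf €246.79: home furniture → 3.75% → €9.25
Desk lamp €35.56: home furniture → 3.75% → €1.33
Subtotal = €474.54; tax = €19.21; total due = €493.75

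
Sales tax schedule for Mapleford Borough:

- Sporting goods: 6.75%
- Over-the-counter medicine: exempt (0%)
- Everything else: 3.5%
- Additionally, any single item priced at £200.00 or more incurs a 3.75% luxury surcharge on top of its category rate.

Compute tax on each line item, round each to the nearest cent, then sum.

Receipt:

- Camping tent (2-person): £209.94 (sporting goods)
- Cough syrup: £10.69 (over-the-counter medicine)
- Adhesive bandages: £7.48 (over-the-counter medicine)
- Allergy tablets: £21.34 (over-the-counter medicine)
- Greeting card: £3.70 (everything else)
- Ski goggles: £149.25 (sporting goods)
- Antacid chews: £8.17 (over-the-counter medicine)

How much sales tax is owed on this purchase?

Camping tent (2-person) £209.94: sporting goods → 6.75% + 3.75% surcharge = 10.5% → £22.04
Cough syrup £10.69: over-the-counter medicine → 0% → £0.00
Adhesive bandages £7.48: over-the-counter medicine → 0% → £0.00
Allergy tablets £21.34: over-the-counter medicine → 0% → £0.00
Greeting card £3.70: everything else → 3.5% → £0.13
Ski goggles £149.25: sporting goods → 6.75% → £10.07
Antacid chews £8.17: over-the-counter medicine → 0% → £0.00
Total tax = £22.04 + £0.13 + £10.07 = £32.24

£32.24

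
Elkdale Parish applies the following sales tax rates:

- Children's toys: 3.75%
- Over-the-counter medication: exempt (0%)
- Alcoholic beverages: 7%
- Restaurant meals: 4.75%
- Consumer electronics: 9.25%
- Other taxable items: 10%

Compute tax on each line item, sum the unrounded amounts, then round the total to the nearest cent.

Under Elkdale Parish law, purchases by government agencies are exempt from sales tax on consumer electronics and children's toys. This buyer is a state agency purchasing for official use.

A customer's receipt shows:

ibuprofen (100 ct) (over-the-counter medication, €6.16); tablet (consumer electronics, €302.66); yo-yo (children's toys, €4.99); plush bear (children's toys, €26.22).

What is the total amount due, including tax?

Ibuprofen (100 ct) €6.16: over-the-counter medication → 0% → €0.00
Tablet €302.66: consumer electronics, buyer-exempt → 0% → €0.00
Yo-yo €4.99: children's toys, buyer-exempt → 0% → €0.00
Plush bear €26.22: children's toys, buyer-exempt → 0% → €0.00
Subtotal = €340.03; unrounded tax = €0.00 → €0.00; total due = €340.03

€340.03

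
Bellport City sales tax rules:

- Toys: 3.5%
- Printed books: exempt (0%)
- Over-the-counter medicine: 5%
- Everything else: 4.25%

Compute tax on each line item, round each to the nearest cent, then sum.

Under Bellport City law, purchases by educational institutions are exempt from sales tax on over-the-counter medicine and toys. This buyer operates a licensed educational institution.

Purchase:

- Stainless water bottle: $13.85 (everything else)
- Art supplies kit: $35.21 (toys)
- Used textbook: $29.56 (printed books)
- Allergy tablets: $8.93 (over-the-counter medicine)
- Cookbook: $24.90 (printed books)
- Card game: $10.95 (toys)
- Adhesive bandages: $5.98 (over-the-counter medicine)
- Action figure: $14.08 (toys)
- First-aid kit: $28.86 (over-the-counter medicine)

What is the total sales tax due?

Stainless water bottle $13.85: everything else → 4.25% → $0.59
Art supplies kit $35.21: toys, buyer-exempt → 0% → $0.00
Used textbook $29.56: printed books → 0% → $0.00
Allergy tablets $8.93: over-the-counter medicine, buyer-exempt → 0% → $0.00
Cookbook $24.90: printed books → 0% → $0.00
Card game $10.95: toys, buyer-exempt → 0% → $0.00
Adhesive bandages $5.98: over-the-counter medicine, buyer-exempt → 0% → $0.00
Action figure $14.08: toys, buyer-exempt → 0% → $0.00
First-aid kit $28.86: over-the-counter medicine, buyer-exempt → 0% → $0.00
Total tax = $0.59

$0.59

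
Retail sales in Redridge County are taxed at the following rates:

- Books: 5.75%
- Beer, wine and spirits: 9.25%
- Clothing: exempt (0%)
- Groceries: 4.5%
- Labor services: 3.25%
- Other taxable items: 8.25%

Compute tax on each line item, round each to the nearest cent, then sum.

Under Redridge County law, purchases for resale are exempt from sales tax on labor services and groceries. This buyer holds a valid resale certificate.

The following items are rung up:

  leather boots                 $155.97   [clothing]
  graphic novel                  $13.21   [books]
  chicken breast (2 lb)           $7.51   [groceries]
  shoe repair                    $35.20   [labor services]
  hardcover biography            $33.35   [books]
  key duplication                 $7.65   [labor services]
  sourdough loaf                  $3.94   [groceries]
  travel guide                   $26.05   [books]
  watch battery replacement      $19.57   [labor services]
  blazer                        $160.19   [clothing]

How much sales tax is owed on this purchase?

$4.18

Leather boots $155.97: clothing → 0% → $0.00
Graphic novel $13.21: books → 5.75% → $0.76
Chicken breast (2 lb) $7.51: groceries, buyer-exempt → 0% → $0.00
Shoe repair $35.20: labor services, buyer-exempt → 0% → $0.00
Hardcover biography $33.35: books → 5.75% → $1.92
Key duplication $7.65: labor services, buyer-exempt → 0% → $0.00
Sourdough loaf $3.94: groceries, buyer-exempt → 0% → $0.00
Travel guide $26.05: books → 5.75% → $1.50
Watch battery replacement $19.57: labor services, buyer-exempt → 0% → $0.00
Blazer $160.19: clothing → 0% → $0.00
Total tax = $0.76 + $1.92 + $1.50 = $4.18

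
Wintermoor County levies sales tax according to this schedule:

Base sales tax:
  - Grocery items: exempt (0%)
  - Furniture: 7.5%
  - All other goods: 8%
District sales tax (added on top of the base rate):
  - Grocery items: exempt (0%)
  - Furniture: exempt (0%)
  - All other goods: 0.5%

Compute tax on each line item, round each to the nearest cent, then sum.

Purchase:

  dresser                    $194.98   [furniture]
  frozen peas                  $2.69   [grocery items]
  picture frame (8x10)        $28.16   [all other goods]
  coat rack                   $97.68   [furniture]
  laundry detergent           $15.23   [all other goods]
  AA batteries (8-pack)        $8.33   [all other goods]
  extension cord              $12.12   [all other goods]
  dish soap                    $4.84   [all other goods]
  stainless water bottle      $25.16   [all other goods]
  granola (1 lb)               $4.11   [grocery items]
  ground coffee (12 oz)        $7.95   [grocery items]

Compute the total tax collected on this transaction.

$29.92

Dresser $194.98: furniture → 7.5% + 0% district = 7.5% → $14.62
Frozen peas $2.69: grocery items → 0% + 0% district = 0% → $0.00
Picture frame (8x10) $28.16: all other goods → 8% + 0.5% district = 8.5% → $2.39
Coat rack $97.68: furniture → 7.5% + 0% district = 7.5% → $7.33
Laundry detergent $15.23: all other goods → 8% + 0.5% district = 8.5% → $1.29
AA batteries (8-pack) $8.33: all other goods → 8% + 0.5% district = 8.5% → $0.71
Extension cord $12.12: all other goods → 8% + 0.5% district = 8.5% → $1.03
Dish soap $4.84: all other goods → 8% + 0.5% district = 8.5% → $0.41
Stainless water bottle $25.16: all other goods → 8% + 0.5% district = 8.5% → $2.14
Granola (1 lb) $4.11: grocery items → 0% + 0% district = 0% → $0.00
Ground coffee (12 oz) $7.95: grocery items → 0% + 0% district = 0% → $0.00
Total tax = $14.62 + $2.39 + $7.33 + $1.29 + $0.71 + $1.03 + $0.41 + $2.14 = $29.92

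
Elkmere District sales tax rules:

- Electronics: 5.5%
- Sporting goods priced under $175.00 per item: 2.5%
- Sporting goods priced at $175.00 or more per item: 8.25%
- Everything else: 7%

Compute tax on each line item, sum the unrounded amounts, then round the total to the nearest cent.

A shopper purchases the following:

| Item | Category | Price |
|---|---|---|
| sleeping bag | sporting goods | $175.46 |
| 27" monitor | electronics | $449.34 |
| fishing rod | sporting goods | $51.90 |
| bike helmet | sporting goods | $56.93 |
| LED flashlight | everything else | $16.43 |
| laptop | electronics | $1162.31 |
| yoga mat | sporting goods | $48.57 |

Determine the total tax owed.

Sleeping bag $175.46: sporting goods, $175.00 or more → 8.25% → $14.47545
27" monitor $449.34: electronics → 5.5% → $24.7137
Fishing rod $51.90: sporting goods, under $175.00 → 2.5% → $1.2975
Bike helmet $56.93: sporting goods, under $175.00 → 2.5% → $1.42325
LED flashlight $16.43: everything else → 7% → $1.1501
Laptop $1162.31: electronics → 5.5% → $63.92705
Yoga mat $48.57: sporting goods, under $175.00 → 2.5% → $1.21425
Unrounded tax sum = $108.2013 → $108.20

$108.20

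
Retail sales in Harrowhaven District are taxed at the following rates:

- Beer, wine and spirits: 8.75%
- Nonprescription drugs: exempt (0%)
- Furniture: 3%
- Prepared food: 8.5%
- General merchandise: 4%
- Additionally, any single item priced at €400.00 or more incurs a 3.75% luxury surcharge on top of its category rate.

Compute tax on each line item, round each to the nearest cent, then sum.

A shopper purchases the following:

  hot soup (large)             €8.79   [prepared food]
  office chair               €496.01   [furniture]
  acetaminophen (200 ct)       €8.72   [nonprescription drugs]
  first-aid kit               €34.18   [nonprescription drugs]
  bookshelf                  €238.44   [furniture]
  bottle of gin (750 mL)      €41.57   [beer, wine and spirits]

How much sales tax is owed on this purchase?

Hot soup (large) €8.79: prepared food → 8.5% → €0.75
Office chair €496.01: furniture → 3% + 3.75% surcharge = 6.75% → €33.48
Acetaminophen (200 ct) €8.72: nonprescription drugs → 0% → €0.00
First-aid kit €34.18: nonprescription drugs → 0% → €0.00
Bookshelf €238.44: furniture → 3% → €7.15
Bottle of gin (750 mL) €41.57: beer, wine and spirits → 8.75% → €3.64
Total tax = €0.75 + €33.48 + €7.15 + €3.64 = €45.02

€45.02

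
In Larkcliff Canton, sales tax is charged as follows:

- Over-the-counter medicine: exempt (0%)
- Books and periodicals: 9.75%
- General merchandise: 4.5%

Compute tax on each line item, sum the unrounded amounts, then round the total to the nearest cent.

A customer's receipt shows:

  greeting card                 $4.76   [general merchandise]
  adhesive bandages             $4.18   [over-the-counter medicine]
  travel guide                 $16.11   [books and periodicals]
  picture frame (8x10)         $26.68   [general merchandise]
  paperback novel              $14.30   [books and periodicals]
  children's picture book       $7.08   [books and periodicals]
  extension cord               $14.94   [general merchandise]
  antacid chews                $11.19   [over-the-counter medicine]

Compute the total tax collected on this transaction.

Greeting card $4.76: general merchandise → 4.5% → $0.2142
Adhesive bandages $4.18: over-the-counter medicine → 0% → $0.00
Travel guide $16.11: books and periodicals → 9.75% → $1.570725
Picture frame (8x10) $26.68: general merchandise → 4.5% → $1.2006
Paperback novel $14.30: books and periodicals → 9.75% → $1.39425
Children's picture book $7.08: books and periodicals → 9.75% → $0.6903
Extension cord $14.94: general merchandise → 4.5% → $0.6723
Antacid chews $11.19: over-the-counter medicine → 0% → $0.00
Unrounded tax sum = $5.742375 → $5.74

$5.74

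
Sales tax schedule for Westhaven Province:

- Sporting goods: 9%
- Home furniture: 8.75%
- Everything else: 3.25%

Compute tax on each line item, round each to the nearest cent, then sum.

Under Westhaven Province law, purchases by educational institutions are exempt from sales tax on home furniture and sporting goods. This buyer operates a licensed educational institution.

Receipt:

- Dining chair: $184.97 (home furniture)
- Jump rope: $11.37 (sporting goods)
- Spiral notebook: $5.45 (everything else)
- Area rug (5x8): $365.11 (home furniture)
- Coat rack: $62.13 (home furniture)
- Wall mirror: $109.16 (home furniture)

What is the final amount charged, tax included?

$738.37

Dining chair $184.97: home furniture, buyer-exempt → 0% → $0.00
Jump rope $11.37: sporting goods, buyer-exempt → 0% → $0.00
Spiral notebook $5.45: everything else → 3.25% → $0.18
Area rug (5x8) $365.11: home furniture, buyer-exempt → 0% → $0.00
Coat rack $62.13: home furniture, buyer-exempt → 0% → $0.00
Wall mirror $109.16: home furniture, buyer-exempt → 0% → $0.00
Subtotal = $738.19; tax = $0.18; total due = $738.37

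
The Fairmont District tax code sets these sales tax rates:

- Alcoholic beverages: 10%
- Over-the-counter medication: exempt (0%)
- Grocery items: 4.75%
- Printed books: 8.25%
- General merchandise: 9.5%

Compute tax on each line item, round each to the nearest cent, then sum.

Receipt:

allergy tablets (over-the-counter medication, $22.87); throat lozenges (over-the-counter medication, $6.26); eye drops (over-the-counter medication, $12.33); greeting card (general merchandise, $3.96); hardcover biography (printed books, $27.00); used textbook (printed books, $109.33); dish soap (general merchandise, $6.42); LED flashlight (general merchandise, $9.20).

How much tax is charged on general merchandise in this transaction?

$1.86

Greeting card $3.96: general merchandise → 9.5% → $0.38
Dish soap $6.42: general merchandise → 9.5% → $0.61
LED flashlight $9.20: general merchandise → 9.5% → $0.87
Tax on general merchandise = $0.38 + $0.61 + $0.87 = $1.86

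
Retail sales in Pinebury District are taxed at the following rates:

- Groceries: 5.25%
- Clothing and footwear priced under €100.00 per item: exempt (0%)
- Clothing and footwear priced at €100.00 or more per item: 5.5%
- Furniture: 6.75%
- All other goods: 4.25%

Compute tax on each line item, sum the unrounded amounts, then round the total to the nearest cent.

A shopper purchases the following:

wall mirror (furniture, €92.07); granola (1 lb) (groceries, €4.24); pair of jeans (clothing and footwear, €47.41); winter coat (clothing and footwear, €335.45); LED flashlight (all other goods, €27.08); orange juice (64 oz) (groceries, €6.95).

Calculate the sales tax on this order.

Wall mirror €92.07: furniture → 6.75% → €6.214725
Granola (1 lb) €4.24: groceries → 5.25% → €0.2226
Pair of jeans €47.41: clothing and footwear, under €100.00 → 0% → €0.00
Winter coat €335.45: clothing and footwear, €100.00 or more → 5.5% → €18.44975
LED flashlight €27.08: all other goods → 4.25% → €1.1509
Orange juice (64 oz) €6.95: groceries → 5.25% → €0.364875
Unrounded tax sum = €26.40285 → €26.40

€26.40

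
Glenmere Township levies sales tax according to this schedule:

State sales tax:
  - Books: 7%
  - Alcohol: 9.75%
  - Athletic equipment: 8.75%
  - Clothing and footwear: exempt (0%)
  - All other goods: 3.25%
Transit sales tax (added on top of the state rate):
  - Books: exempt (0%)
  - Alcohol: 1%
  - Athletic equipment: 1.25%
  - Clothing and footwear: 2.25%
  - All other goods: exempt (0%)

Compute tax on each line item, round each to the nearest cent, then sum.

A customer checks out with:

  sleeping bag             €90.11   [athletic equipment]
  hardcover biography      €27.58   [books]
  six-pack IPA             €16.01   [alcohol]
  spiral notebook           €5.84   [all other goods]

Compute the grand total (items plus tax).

€152.39

Sleeping bag €90.11: athletic equipment → 8.75% + 1.25% transit = 10% → €9.01
Hardcover biography €27.58: books → 7% + 0% transit = 7% → €1.93
Six-pack IPA €16.01: alcohol → 9.75% + 1% transit = 10.75% → €1.72
Spiral notebook €5.84: all other goods → 3.25% + 0% transit = 3.25% → €0.19
Subtotal = €139.54; tax = €12.85; total due = €152.39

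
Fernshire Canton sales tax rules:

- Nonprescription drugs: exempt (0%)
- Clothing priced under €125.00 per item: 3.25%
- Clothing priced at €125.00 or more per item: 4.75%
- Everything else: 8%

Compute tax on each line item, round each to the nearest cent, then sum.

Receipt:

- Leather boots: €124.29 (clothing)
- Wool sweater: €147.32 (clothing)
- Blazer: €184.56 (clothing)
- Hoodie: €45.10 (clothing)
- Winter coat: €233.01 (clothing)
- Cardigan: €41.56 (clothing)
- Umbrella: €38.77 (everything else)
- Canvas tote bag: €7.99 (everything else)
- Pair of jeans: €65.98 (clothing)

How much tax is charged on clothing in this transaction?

€35.84

Leather boots €124.29: clothing, under €125.00 → 3.25% → €4.04
Wool sweater €147.32: clothing, €125.00 or more → 4.75% → €7.00
Blazer €184.56: clothing, €125.00 or more → 4.75% → €8.77
Hoodie €45.10: clothing, under €125.00 → 3.25% → €1.47
Winter coat €233.01: clothing, €125.00 or more → 4.75% → €11.07
Cardigan €41.56: clothing, under €125.00 → 3.25% → €1.35
Pair of jeans €65.98: clothing, under €125.00 → 3.25% → €2.14
Tax on clothing = €4.04 + €7.00 + €8.77 + €1.47 + €11.07 + €1.35 + €2.14 = €35.84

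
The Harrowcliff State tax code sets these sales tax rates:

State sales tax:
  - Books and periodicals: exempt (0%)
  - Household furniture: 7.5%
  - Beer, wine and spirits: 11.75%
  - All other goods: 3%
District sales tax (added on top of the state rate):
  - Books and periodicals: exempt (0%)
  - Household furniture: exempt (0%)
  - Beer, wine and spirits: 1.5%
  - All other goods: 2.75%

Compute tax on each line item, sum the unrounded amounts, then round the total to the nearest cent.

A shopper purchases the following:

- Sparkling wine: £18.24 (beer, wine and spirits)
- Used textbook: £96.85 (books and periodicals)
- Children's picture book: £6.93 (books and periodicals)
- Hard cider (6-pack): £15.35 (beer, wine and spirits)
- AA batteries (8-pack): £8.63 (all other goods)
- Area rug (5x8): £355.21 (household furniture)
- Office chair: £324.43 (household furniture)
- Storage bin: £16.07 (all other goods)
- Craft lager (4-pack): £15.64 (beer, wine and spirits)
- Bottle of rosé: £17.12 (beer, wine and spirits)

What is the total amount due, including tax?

Sparkling wine £18.24: beer, wine and spirits → 11.75% + 1.5% district = 13.25% → £2.4168
Used textbook £96.85: books and periodicals → 0% + 0% district = 0% → £0.00
Children's picture book £6.93: books and periodicals → 0% + 0% district = 0% → £0.00
Hard cider (6-pack) £15.35: beer, wine and spirits → 11.75% + 1.5% district = 13.25% → £2.033875
AA batteries (8-pack) £8.63: all other goods → 3% + 2.75% district = 5.75% → £0.496225
Area rug (5x8) £355.21: household furniture → 7.5% + 0% district = 7.5% → £26.64075
Office chair £324.43: household furniture → 7.5% + 0% district = 7.5% → £24.33225
Storage bin £16.07: all other goods → 3% + 2.75% district = 5.75% → £0.924025
Craft lager (4-pack) £15.64: beer, wine and spirits → 11.75% + 1.5% district = 13.25% → £2.0723
Bottle of rosé £17.12: beer, wine and spirits → 11.75% + 1.5% district = 13.25% → £2.2684
Subtotal = £874.47; unrounded tax = £61.184625 → £61.18; total due = £935.65

£935.65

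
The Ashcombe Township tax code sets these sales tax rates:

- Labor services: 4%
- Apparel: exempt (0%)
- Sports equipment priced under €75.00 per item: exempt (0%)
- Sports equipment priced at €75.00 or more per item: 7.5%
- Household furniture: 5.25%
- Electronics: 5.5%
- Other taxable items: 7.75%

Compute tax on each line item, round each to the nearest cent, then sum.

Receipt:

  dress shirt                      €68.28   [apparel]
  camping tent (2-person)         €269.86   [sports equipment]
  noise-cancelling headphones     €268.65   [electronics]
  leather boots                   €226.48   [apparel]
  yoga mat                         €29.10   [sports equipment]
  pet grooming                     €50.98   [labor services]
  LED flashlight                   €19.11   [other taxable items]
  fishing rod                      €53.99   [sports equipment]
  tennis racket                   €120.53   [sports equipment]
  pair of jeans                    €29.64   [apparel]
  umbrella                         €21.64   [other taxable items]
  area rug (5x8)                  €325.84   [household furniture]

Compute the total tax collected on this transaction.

Dress shirt €68.28: apparel → 0% → €0.00
Camping tent (2-person) €269.86: sports equipment, €75.00 or more → 7.5% → €20.24
Noise-cancelling headphones €268.65: electronics → 5.5% → €14.78
Leather boots €226.48: apparel → 0% → €0.00
Yoga mat €29.10: sports equipment, under €75.00 → 0% → €0.00
Pet grooming €50.98: labor services → 4% → €2.04
LED flashlight €19.11: other taxable items → 7.75% → €1.48
Fishing rod €53.99: sports equipment, under €75.00 → 0% → €0.00
Tennis racket €120.53: sports equipment, €75.00 or more → 7.5% → €9.04
Pair of jeans €29.64: apparel → 0% → €0.00
Umbrella €21.64: other taxable items → 7.75% → €1.68
Area rug (5x8) €325.84: household furniture → 5.25% → €17.11
Total tax = €20.24 + €14.78 + €2.04 + €1.48 + €9.04 + €1.68 + €17.11 = €66.37

€66.37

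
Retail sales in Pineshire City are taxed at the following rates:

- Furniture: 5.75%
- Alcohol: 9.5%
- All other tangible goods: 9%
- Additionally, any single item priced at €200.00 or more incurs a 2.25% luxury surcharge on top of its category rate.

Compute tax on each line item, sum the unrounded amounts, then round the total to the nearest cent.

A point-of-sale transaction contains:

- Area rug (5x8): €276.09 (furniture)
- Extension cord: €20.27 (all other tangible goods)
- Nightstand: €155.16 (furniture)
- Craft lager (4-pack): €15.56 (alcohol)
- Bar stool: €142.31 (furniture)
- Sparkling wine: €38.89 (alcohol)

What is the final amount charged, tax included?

€694.47

Area rug (5x8) €276.09: furniture → 5.75% + 2.25% surcharge = 8% → €22.0872
Extension cord €20.27: all other tangible goods → 9% → €1.8243
Nightstand €155.16: furniture → 5.75% → €8.9217
Craft lager (4-pack) €15.56: alcohol → 9.5% → €1.4782
Bar stool €142.31: furniture → 5.75% → €8.182825
Sparkling wine €38.89: alcohol → 9.5% → €3.69455
Subtotal = €648.28; unrounded tax = €46.188775 → €46.19; total due = €694.47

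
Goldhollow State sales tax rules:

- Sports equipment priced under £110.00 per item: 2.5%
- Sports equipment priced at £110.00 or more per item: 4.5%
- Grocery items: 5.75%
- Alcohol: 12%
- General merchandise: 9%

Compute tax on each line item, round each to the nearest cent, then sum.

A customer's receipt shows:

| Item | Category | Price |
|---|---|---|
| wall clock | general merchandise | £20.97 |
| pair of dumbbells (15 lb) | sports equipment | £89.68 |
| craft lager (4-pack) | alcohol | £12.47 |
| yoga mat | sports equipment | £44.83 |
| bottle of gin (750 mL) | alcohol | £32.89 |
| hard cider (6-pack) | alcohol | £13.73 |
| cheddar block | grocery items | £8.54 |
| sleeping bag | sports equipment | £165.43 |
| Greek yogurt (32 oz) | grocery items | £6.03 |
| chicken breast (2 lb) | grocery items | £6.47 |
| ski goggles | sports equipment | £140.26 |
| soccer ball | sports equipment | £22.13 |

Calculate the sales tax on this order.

Wall clock £20.97: general merchandise → 9% → £1.89
Pair of dumbbells (15 lb) £89.68: sports equipment, under £110.00 → 2.5% → £2.24
Craft lager (4-pack) £12.47: alcohol → 12% → £1.50
Yoga mat £44.83: sports equipment, under £110.00 → 2.5% → £1.12
Bottle of gin (750 mL) £32.89: alcohol → 12% → £3.95
Hard cider (6-pack) £13.73: alcohol → 12% → £1.65
Cheddar block £8.54: grocery items → 5.75% → £0.49
Sleeping bag £165.43: sports equipment, £110.00 or more → 4.5% → £7.44
Greek yogurt (32 oz) £6.03: grocery items → 5.75% → £0.35
Chicken breast (2 lb) £6.47: grocery items → 5.75% → £0.37
Ski goggles £140.26: sports equipment, £110.00 or more → 4.5% → £6.31
Soccer ball £22.13: sports equipment, under £110.00 → 2.5% → £0.55
Total tax = £1.89 + £2.24 + £1.50 + £1.12 + £3.95 + £1.65 + £0.49 + £7.44 + £0.35 + £0.37 + £6.31 + £0.55 = £27.86

£27.86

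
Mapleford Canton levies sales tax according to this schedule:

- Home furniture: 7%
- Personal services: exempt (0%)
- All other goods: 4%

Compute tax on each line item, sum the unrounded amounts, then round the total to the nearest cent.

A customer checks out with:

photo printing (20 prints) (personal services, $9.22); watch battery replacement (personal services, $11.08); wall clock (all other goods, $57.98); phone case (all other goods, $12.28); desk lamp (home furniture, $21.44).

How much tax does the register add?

$4.31

Photo printing (20 prints) $9.22: personal services → 0% → $0.00
Watch battery replacement $11.08: personal services → 0% → $0.00
Wall clock $57.98: all other goods → 4% → $2.3192
Phone case $12.28: all other goods → 4% → $0.4912
Desk lamp $21.44: home furniture → 7% → $1.5008
Unrounded tax sum = $4.3112 → $4.31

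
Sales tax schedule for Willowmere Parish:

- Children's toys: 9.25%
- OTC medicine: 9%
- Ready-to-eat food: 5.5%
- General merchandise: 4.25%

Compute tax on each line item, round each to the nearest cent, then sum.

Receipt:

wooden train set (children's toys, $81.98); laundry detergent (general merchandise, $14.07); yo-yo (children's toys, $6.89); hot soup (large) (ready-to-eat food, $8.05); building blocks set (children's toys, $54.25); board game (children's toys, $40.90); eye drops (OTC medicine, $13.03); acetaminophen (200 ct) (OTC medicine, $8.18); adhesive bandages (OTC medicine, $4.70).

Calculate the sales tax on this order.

$20.39

Wooden train set $81.98: children's toys → 9.25% → $7.58
Laundry detergent $14.07: general merchandise → 4.25% → $0.60
Yo-yo $6.89: children's toys → 9.25% → $0.64
Hot soup (large) $8.05: ready-to-eat food → 5.5% → $0.44
Building blocks set $54.25: children's toys → 9.25% → $5.02
Board game $40.90: children's toys → 9.25% → $3.78
Eye drops $13.03: OTC medicine → 9% → $1.17
Acetaminophen (200 ct) $8.18: OTC medicine → 9% → $0.74
Adhesive bandages $4.70: OTC medicine → 9% → $0.42
Total tax = $7.58 + $0.60 + $0.64 + $0.44 + $5.02 + $3.78 + $1.17 + $0.74 + $0.42 = $20.39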